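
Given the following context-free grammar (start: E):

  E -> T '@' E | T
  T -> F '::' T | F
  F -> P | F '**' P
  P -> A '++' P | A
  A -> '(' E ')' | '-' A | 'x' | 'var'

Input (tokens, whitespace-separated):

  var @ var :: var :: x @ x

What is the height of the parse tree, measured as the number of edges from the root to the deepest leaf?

[E [T [F [P [A var]]]] @ [E [T [F [P [A var]]] :: [T [F [P [A var]]] :: [T [F [P [A x]]]]]] @ [E [T [F [P [A x]]]]]]]

8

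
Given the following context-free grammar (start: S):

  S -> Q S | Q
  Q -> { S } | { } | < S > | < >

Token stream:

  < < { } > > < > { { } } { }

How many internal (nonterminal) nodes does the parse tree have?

[S [Q < [S [Q < [S [Q { }]] >]] >] [S [Q < >] [S [Q { [S [Q { }]] }] [S [Q { }]]]]]

14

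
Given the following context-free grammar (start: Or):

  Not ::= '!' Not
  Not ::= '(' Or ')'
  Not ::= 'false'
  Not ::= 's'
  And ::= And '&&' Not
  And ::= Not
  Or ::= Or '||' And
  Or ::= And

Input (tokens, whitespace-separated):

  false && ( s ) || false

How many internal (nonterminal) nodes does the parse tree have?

[Or [Or [And [And [Not false]] && [Not ( [Or [And [Not s]]] )]]] || [And [Not false]]]

11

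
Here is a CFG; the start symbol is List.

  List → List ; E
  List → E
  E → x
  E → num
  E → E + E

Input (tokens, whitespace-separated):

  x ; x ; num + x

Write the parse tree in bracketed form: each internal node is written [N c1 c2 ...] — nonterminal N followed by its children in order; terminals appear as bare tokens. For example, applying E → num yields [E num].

List
List ; E
List ; E ; E
E ; E ; E
x ; E ; E
x ; x ; E
x ; x ; E + E
x ; x ; num + E
x ; x ; num + x

[List [List [List [E x]] ; [E x]] ; [E [E num] + [E x]]]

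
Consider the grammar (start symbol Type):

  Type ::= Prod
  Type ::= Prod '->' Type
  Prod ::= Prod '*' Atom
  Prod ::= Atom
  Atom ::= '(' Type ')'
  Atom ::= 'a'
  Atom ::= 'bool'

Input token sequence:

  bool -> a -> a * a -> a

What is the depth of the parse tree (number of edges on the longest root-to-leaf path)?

[Type [Prod [Atom bool]] -> [Type [Prod [Atom a]] -> [Type [Prod [Prod [Atom a]] * [Atom a]] -> [Type [Prod [Atom a]]]]]]

6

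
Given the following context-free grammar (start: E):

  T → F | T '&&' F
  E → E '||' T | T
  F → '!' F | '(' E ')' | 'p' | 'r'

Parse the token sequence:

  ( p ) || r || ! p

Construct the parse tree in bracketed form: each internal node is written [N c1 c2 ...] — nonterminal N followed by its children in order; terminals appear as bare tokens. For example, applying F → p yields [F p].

[E [E [E [T [F ( [E [T [F p]]] )]]] || [T [F r]]] || [T [F ! [F p]]]]

E
E || T
E || T || T
T || T || T
F || T || T
( E ) || T || T
( T ) || T || T
( F ) || T || T
( p ) || T || T
( p ) || F || T
( p ) || r || T
( p ) || r || F
( p ) || r || ! F
( p ) || r || ! p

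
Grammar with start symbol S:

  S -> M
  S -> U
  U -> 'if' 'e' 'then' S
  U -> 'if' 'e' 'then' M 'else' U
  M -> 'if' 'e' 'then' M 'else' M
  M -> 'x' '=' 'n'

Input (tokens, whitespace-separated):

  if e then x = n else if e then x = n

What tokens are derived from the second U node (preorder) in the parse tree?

[S [U if e then [M x = n] else [U if e then [S [M x = n]]]]]

if e then x = n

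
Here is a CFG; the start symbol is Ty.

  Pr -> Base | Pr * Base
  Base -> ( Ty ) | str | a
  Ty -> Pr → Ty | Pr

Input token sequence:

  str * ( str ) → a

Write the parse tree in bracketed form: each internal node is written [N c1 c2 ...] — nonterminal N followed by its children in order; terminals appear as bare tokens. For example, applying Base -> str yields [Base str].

[Ty [Pr [Pr [Base str]] * [Base ( [Ty [Pr [Base str]]] )]] → [Ty [Pr [Base a]]]]

Ty
Pr → Ty
Pr * Base → Ty
Base * Base → Ty
str * Base → Ty
str * ( Ty ) → Ty
str * ( Pr ) → Ty
str * ( Base ) → Ty
str * ( str ) → Ty
str * ( str ) → Pr
str * ( str ) → Base
str * ( str ) → a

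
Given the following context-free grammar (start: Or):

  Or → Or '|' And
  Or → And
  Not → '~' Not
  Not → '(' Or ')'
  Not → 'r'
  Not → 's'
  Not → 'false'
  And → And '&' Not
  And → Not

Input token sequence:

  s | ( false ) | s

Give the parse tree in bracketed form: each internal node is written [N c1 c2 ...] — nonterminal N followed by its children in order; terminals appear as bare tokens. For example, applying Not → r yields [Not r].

Or
Or | And
Or | And | And
And | And | And
Not | And | And
s | And | And
s | Not | And
s | ( Or ) | And
s | ( And ) | And
s | ( Not ) | And
s | ( false ) | And
s | ( false ) | Not
s | ( false ) | s

[Or [Or [Or [And [Not s]]] | [And [Not ( [Or [And [Not false]]] )]]] | [And [Not s]]]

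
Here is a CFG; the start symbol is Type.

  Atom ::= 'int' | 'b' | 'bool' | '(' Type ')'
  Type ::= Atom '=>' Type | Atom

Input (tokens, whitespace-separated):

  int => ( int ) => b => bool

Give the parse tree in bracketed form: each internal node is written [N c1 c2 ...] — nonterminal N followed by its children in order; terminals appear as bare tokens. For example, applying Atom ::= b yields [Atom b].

Type
Atom => Type
int => Type
int => Atom => Type
int => ( Type ) => Type
int => ( Atom ) => Type
int => ( int ) => Type
int => ( int ) => Atom => Type
int => ( int ) => b => Type
int => ( int ) => b => Atom
int => ( int ) => b => bool

[Type [Atom int] => [Type [Atom ( [Type [Atom int]] )] => [Type [Atom b] => [Type [Atom bool]]]]]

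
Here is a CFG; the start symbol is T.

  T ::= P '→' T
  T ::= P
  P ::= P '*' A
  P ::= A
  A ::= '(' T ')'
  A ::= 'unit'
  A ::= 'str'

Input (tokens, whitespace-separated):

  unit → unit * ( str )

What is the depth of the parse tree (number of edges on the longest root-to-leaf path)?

[T [P [A unit]] → [T [P [P [A unit]] * [A ( [T [P [A str]]] )]]]]

7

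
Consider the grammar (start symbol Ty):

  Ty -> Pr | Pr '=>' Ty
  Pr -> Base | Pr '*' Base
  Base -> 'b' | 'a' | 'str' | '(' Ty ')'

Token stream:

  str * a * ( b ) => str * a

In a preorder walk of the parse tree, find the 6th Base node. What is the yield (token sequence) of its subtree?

a

[Ty [Pr [Pr [Pr [Base str]] * [Base a]] * [Base ( [Ty [Pr [Base b]]] )]] => [Ty [Pr [Pr [Base str]] * [Base a]]]]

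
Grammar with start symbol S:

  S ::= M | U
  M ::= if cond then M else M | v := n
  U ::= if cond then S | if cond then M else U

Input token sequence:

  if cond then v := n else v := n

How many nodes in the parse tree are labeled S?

1

[S [M if cond then [M v := n] else [M v := n]]]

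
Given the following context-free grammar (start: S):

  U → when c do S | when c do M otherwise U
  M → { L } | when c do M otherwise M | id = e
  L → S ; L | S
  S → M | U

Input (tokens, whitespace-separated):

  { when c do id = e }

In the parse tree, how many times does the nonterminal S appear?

[S [M { [L [S [U when c do [S [M id = e]]]]] }]]

3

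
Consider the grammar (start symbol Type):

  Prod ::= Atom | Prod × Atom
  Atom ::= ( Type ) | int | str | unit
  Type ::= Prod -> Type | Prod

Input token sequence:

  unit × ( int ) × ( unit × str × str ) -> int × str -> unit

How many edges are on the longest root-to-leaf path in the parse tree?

8

[Type [Prod [Prod [Prod [Atom unit]] × [Atom ( [Type [Prod [Atom int]]] )]] × [Atom ( [Type [Prod [Prod [Prod [Atom unit]] × [Atom str]] × [Atom str]]] )]] -> [Type [Prod [Prod [Atom int]] × [Atom str]] -> [Type [Prod [Atom unit]]]]]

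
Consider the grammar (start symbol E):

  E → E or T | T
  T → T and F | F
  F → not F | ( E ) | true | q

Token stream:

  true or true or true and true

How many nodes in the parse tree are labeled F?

4

[E [E [E [T [F true]]] or [T [F true]]] or [T [T [F true]] and [F true]]]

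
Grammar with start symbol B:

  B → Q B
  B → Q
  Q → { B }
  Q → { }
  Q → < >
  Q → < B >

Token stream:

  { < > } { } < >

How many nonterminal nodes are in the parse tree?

8

[B [Q { [B [Q < >]] }] [B [Q { }] [B [Q < >]]]]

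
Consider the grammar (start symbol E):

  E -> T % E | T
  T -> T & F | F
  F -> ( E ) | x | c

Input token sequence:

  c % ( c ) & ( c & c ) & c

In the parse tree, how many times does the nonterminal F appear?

[E [T [F c]] % [E [T [T [T [F ( [E [T [F c]]] )]] & [F ( [E [T [T [F c]] & [F c]]] )]] & [F c]]]]

7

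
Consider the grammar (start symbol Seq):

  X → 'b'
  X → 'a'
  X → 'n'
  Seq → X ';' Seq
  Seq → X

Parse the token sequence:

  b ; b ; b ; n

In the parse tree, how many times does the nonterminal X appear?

4

[Seq [X b] ; [Seq [X b] ; [Seq [X b] ; [Seq [X n]]]]]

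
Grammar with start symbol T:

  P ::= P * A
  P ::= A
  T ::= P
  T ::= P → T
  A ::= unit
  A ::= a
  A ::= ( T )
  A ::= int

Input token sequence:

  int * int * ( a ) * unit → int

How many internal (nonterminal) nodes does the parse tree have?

15

[T [P [P [P [P [A int]] * [A int]] * [A ( [T [P [A a]]] )]] * [A unit]] → [T [P [A int]]]]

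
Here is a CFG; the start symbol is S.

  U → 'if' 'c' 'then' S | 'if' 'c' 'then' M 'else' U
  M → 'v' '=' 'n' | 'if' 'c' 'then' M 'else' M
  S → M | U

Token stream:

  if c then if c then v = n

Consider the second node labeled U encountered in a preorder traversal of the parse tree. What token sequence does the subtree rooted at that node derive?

if c then v = n

[S [U if c then [S [U if c then [S [M v = n]]]]]]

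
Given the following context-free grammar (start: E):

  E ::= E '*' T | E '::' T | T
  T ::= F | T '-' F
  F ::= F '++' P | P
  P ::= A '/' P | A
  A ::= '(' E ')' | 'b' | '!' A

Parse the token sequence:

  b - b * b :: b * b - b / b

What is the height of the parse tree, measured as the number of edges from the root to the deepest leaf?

[E [E [E [E [T [T [F [P [A b]]]] - [F [P [A b]]]]] * [T [F [P [A b]]]]] :: [T [F [P [A b]]]]] * [T [T [F [P [A b]]]] - [F [P [A b] / [P [A b]]]]]]

9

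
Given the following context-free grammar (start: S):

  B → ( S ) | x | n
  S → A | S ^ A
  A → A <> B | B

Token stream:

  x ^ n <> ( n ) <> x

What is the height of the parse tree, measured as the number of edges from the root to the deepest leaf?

[S [S [A [B x]]] ^ [A [A [A [B n]] <> [B ( [S [A [B n]]] )]] <> [B x]]]

7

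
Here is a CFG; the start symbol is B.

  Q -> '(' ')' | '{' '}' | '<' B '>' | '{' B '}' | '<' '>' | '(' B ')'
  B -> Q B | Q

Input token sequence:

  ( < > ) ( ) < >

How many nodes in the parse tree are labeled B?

[B [Q ( [B [Q < >]] )] [B [Q ( )] [B [Q < >]]]]

4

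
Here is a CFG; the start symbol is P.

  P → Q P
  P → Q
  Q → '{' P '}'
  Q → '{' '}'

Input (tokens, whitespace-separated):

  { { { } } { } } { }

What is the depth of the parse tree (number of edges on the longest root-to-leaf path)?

6

[P [Q { [P [Q { [P [Q { }]] }] [P [Q { }]]] }] [P [Q { }]]]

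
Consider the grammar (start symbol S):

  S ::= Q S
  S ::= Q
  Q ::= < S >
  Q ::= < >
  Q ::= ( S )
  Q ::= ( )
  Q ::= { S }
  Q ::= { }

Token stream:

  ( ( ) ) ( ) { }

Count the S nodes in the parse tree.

4

[S [Q ( [S [Q ( )]] )] [S [Q ( )] [S [Q { }]]]]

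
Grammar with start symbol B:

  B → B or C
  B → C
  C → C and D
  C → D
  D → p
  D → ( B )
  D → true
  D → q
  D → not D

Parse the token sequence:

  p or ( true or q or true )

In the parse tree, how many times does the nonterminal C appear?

[B [B [C [D p]]] or [C [D ( [B [B [B [C [D true]]] or [C [D q]]] or [C [D true]]] )]]]

5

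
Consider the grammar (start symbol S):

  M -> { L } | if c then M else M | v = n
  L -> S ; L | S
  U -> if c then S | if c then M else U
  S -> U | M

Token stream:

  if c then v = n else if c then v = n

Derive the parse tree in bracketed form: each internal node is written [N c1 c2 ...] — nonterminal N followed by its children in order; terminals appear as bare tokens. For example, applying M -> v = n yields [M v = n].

S
U
if c then M else U
if c then v = n else U
if c then v = n else if c then S
if c then v = n else if c then M
if c then v = n else if c then v = n

[S [U if c then [M v = n] else [U if c then [S [M v = n]]]]]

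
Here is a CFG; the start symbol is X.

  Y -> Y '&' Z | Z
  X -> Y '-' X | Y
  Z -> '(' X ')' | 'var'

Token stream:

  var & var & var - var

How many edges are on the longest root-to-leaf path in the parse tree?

5

[X [Y [Y [Y [Z var]] & [Z var]] & [Z var]] - [X [Y [Z var]]]]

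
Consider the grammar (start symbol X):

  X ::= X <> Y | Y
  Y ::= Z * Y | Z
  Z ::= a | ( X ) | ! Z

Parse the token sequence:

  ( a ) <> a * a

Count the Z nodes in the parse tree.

[X [X [Y [Z ( [X [Y [Z a]]] )]]] <> [Y [Z a] * [Y [Z a]]]]

4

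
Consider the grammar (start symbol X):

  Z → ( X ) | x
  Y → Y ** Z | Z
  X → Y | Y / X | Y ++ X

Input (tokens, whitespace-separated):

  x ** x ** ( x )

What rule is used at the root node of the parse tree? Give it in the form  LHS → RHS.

X → Y

[X [Y [Y [Y [Z x]] ** [Z x]] ** [Z ( [X [Y [Z x]]] )]]]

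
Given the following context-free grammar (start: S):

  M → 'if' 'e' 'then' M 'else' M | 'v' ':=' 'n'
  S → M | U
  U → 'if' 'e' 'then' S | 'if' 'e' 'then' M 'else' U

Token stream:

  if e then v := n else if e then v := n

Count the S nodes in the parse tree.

2

[S [U if e then [M v := n] else [U if e then [S [M v := n]]]]]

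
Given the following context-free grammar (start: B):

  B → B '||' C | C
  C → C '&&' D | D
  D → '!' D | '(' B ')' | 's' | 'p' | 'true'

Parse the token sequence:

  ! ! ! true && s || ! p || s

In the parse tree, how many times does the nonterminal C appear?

4

[B [B [B [C [C [D ! [D ! [D ! [D true]]]]] && [D s]]] || [C [D ! [D p]]]] || [C [D s]]]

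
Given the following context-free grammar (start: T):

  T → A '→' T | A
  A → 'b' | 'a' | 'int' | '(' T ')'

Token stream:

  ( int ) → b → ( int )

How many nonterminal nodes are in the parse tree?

[T [A ( [T [A int]] )] → [T [A b] → [T [A ( [T [A int]] )]]]]

10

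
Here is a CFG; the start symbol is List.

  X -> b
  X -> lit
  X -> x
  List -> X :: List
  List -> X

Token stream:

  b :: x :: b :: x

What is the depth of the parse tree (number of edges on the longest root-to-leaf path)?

5

[List [X b] :: [List [X x] :: [List [X b] :: [List [X x]]]]]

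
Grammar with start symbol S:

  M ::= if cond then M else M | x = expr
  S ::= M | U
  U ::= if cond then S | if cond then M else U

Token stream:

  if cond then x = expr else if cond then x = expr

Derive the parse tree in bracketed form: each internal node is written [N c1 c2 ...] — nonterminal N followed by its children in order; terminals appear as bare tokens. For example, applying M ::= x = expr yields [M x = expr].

[S [U if cond then [M x = expr] else [U if cond then [S [M x = expr]]]]]

S
U
if cond then M else U
if cond then x = expr else U
if cond then x = expr else if cond then S
if cond then x = expr else if cond then M
if cond then x = expr else if cond then x = expr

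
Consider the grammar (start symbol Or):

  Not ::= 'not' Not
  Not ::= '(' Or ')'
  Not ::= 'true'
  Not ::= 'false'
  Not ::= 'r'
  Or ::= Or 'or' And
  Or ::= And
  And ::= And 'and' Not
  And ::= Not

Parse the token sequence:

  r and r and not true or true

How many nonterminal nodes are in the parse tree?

11

[Or [Or [And [And [And [Not r]] and [Not r]] and [Not not [Not true]]]] or [And [Not true]]]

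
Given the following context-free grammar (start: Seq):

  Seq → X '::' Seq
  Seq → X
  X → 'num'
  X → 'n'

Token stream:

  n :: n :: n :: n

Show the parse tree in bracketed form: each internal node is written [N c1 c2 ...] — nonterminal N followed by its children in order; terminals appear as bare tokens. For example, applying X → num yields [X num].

Seq
X :: Seq
n :: Seq
n :: X :: Seq
n :: n :: Seq
n :: n :: X :: Seq
n :: n :: n :: Seq
n :: n :: n :: X
n :: n :: n :: n

[Seq [X n] :: [Seq [X n] :: [Seq [X n] :: [Seq [X n]]]]]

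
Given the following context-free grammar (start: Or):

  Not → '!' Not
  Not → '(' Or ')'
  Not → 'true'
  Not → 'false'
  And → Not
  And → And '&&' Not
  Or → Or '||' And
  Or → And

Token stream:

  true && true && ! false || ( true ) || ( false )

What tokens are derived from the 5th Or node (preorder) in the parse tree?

[Or [Or [Or [And [And [And [Not true]] && [Not true]] && [Not ! [Not false]]]] || [And [Not ( [Or [And [Not true]]] )]]] || [And [Not ( [Or [And [Not false]]] )]]]

false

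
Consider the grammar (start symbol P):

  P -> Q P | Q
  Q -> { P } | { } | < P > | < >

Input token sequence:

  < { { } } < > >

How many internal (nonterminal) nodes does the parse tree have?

[P [Q < [P [Q { [P [Q { }]] }] [P [Q < >]]] >]]

8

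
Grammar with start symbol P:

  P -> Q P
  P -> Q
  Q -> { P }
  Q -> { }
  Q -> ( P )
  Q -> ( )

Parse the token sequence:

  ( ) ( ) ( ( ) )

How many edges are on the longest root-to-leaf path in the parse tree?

6

[P [Q ( )] [P [Q ( )] [P [Q ( [P [Q ( )]] )]]]]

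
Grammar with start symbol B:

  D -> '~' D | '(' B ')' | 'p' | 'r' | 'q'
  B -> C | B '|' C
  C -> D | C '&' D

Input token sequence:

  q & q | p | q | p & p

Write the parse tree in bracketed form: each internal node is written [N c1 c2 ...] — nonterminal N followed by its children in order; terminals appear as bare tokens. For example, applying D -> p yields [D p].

[B [B [B [B [C [C [D q]] & [D q]]] | [C [D p]]] | [C [D q]]] | [C [C [D p]] & [D p]]]

B
B | C
B | C | C
B | C | C | C
C | C | C | C
C & D | C | C | C
D & D | C | C | C
q & D | C | C | C
q & q | C | C | C
q & q | D | C | C
q & q | p | C | C
q & q | p | D | C
q & q | p | q | C
q & q | p | q | C & D
q & q | p | q | D & D
q & q | p | q | p & D
q & q | p | q | p & p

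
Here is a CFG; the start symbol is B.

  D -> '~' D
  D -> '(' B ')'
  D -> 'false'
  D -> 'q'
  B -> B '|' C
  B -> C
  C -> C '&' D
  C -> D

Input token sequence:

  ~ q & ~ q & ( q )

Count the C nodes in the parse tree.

[B [C [C [C [D ~ [D q]]] & [D ~ [D q]]] & [D ( [B [C [D q]]] )]]]

4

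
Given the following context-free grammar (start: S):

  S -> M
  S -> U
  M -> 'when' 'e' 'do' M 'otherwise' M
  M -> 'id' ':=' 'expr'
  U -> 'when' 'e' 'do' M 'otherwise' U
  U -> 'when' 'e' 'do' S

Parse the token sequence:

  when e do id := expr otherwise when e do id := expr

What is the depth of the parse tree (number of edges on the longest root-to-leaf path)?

[S [U when e do [M id := expr] otherwise [U when e do [S [M id := expr]]]]]

5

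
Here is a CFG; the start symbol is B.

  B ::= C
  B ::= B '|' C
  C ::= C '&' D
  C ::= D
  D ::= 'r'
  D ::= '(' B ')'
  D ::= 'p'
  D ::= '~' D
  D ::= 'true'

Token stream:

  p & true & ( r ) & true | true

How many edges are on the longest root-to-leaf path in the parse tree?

8

[B [B [C [C [C [C [D p]] & [D true]] & [D ( [B [C [D r]]] )]] & [D true]]] | [C [D true]]]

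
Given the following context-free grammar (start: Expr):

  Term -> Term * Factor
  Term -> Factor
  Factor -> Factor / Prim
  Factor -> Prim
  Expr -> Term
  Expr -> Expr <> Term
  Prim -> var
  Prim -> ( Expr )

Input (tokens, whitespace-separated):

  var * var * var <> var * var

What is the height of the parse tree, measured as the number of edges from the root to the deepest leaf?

[Expr [Expr [Term [Term [Term [Factor [Prim var]]] * [Factor [Prim var]]] * [Factor [Prim var]]]] <> [Term [Term [Factor [Prim var]]] * [Factor [Prim var]]]]

7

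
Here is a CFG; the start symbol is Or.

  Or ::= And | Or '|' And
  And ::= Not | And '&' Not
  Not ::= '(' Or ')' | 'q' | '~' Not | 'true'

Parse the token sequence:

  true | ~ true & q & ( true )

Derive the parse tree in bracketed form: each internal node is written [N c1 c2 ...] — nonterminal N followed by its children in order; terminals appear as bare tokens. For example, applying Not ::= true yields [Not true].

[Or [Or [And [Not true]]] | [And [And [And [Not ~ [Not true]]] & [Not q]] & [Not ( [Or [And [Not true]]] )]]]

Or
Or | And
And | And
Not | And
true | And
true | And & Not
true | And & Not & Not
true | Not & Not & Not
true | ~ Not & Not & Not
true | ~ true & Not & Not
true | ~ true & q & Not
true | ~ true & q & ( Or )
true | ~ true & q & ( And )
true | ~ true & q & ( Not )
true | ~ true & q & ( true )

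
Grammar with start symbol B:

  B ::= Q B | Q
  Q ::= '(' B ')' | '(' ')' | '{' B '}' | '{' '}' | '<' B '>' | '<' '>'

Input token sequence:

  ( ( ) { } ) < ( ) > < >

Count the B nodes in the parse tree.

6

[B [Q ( [B [Q ( )] [B [Q { }]]] )] [B [Q < [B [Q ( )]] >] [B [Q < >]]]]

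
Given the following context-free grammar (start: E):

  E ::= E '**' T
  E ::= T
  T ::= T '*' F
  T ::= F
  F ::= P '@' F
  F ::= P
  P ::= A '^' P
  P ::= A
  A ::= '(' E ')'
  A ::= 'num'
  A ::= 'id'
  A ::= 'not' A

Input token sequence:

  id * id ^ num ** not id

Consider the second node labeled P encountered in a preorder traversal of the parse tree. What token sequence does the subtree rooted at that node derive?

id ^ num

[E [E [T [T [F [P [A id]]]] * [F [P [A id] ^ [P [A num]]]]]] ** [T [F [P [A not [A id]]]]]]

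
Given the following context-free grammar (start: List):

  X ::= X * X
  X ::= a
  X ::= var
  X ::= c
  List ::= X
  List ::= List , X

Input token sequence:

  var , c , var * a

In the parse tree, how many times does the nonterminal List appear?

[List [List [List [X var]] , [X c]] , [X [X var] * [X a]]]

3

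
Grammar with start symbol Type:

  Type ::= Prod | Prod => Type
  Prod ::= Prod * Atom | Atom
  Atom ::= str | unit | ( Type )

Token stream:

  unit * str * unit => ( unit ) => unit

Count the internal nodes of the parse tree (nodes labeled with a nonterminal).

16

[Type [Prod [Prod [Prod [Atom unit]] * [Atom str]] * [Atom unit]] => [Type [Prod [Atom ( [Type [Prod [Atom unit]]] )]] => [Type [Prod [Atom unit]]]]]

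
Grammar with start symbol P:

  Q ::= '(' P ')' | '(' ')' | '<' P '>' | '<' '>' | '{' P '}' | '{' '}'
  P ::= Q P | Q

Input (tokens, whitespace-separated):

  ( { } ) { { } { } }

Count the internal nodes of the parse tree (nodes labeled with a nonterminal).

10

[P [Q ( [P [Q { }]] )] [P [Q { [P [Q { }] [P [Q { }]]] }]]]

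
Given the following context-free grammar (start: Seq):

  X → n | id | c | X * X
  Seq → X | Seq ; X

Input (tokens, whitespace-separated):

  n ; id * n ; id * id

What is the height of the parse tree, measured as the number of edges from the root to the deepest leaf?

[Seq [Seq [Seq [X n]] ; [X [X id] * [X n]]] ; [X [X id] * [X id]]]

4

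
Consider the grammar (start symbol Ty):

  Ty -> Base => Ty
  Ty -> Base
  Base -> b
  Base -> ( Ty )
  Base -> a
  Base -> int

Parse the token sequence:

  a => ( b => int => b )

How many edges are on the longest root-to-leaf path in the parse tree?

7

[Ty [Base a] => [Ty [Base ( [Ty [Base b] => [Ty [Base int] => [Ty [Base b]]]] )]]]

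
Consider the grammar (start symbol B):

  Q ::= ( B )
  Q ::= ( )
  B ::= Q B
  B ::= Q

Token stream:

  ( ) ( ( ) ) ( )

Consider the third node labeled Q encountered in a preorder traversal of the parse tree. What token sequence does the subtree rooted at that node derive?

[B [Q ( )] [B [Q ( [B [Q ( )]] )] [B [Q ( )]]]]

( )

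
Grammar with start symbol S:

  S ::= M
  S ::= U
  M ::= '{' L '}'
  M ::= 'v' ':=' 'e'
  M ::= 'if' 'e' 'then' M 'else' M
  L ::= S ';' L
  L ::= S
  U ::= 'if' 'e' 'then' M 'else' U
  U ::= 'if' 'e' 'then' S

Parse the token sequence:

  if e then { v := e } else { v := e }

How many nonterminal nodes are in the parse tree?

10

[S [M if e then [M { [L [S [M v := e]]] }] else [M { [L [S [M v := e]]] }]]]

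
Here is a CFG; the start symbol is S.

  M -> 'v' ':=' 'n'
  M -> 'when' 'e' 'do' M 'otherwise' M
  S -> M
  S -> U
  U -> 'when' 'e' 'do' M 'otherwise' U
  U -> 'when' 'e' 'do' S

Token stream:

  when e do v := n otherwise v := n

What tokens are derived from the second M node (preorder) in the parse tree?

[S [M when e do [M v := n] otherwise [M v := n]]]

v := n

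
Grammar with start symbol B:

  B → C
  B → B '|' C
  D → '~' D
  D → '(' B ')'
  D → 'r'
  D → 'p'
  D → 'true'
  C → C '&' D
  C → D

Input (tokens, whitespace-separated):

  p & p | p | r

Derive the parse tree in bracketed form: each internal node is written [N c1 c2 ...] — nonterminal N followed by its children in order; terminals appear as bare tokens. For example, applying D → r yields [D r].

B
B | C
B | C | C
C | C | C
C & D | C | C
D & D | C | C
p & D | C | C
p & p | C | C
p & p | D | C
p & p | p | C
p & p | p | D
p & p | p | r

[B [B [B [C [C [D p]] & [D p]]] | [C [D p]]] | [C [D r]]]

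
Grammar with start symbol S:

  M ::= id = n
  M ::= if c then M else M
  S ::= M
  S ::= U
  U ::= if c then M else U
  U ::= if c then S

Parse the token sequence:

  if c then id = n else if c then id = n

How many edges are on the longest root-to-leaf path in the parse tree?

[S [U if c then [M id = n] else [U if c then [S [M id = n]]]]]

5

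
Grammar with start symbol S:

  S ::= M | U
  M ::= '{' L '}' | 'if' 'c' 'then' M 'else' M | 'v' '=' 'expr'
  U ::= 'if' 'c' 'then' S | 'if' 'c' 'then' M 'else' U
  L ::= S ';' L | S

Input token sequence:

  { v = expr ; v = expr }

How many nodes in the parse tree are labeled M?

[S [M { [L [S [M v = expr]] ; [L [S [M v = expr]]]] }]]

3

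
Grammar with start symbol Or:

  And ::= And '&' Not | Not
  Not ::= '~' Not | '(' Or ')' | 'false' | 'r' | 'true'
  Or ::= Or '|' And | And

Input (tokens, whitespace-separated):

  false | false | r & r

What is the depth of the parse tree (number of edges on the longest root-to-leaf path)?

[Or [Or [Or [And [Not false]]] | [And [Not false]]] | [And [And [Not r]] & [Not r]]]

5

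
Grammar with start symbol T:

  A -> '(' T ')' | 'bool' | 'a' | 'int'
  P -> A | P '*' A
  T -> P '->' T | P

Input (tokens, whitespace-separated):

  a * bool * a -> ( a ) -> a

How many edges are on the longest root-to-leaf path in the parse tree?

[T [P [P [P [A a]] * [A bool]] * [A a]] -> [T [P [A ( [T [P [A a]]] )]] -> [T [P [A a]]]]]

7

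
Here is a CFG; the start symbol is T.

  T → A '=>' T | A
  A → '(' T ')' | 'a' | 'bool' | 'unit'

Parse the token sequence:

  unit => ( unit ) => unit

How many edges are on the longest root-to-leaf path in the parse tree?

5

[T [A unit] => [T [A ( [T [A unit]] )] => [T [A unit]]]]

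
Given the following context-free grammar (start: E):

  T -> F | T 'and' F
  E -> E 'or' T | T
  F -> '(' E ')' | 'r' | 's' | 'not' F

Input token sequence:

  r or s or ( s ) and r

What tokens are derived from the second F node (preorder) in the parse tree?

[E [E [E [T [F r]]] or [T [F s]]] or [T [T [F ( [E [T [F s]]] )]] and [F r]]]

s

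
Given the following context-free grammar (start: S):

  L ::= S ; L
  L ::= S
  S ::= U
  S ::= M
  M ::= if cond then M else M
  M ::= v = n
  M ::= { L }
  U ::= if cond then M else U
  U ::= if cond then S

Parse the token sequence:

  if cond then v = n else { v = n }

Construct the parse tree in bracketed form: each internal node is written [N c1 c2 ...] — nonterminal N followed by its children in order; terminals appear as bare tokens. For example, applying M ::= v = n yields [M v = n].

S
M
if cond then M else M
if cond then v = n else M
if cond then v = n else { L }
if cond then v = n else { S }
if cond then v = n else { M }
if cond then v = n else { v = n }

[S [M if cond then [M v = n] else [M { [L [S [M v = n]]] }]]]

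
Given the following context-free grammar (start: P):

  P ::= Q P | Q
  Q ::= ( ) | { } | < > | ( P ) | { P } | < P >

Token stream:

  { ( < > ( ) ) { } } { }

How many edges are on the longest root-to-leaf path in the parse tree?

7

[P [Q { [P [Q ( [P [Q < >] [P [Q ( )]]] )] [P [Q { }]]] }] [P [Q { }]]]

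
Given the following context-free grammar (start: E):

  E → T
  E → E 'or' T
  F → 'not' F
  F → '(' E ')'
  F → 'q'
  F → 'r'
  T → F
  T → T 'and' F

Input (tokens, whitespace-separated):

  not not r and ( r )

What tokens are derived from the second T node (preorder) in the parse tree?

[E [T [T [F not [F not [F r]]]] and [F ( [E [T [F r]]] )]]]

not not r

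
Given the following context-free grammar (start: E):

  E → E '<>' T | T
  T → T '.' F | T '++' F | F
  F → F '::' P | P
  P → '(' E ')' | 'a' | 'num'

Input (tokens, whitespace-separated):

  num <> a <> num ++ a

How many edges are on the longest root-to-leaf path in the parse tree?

[E [E [E [T [F [P num]]]] <> [T [F [P a]]]] <> [T [T [F [P num]]] ++ [F [P a]]]]

6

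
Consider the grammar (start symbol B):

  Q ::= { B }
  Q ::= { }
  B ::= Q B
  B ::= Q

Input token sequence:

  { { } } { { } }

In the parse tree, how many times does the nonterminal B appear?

4

[B [Q { [B [Q { }]] }] [B [Q { [B [Q { }]] }]]]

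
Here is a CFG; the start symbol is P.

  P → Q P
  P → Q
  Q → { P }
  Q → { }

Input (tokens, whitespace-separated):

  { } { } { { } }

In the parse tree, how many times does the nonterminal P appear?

[P [Q { }] [P [Q { }] [P [Q { [P [Q { }]] }]]]]

4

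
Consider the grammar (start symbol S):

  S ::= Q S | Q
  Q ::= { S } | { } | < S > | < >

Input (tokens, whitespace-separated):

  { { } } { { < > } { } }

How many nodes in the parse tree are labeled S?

6

[S [Q { [S [Q { }]] }] [S [Q { [S [Q { [S [Q < >]] }] [S [Q { }]]] }]]]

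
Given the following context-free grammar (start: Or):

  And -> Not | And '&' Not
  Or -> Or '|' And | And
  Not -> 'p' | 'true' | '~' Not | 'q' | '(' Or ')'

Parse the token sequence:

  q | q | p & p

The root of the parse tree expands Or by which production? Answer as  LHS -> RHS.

Or -> Or '|' And

[Or [Or [Or [And [Not q]]] | [And [Not q]]] | [And [And [Not p]] & [Not p]]]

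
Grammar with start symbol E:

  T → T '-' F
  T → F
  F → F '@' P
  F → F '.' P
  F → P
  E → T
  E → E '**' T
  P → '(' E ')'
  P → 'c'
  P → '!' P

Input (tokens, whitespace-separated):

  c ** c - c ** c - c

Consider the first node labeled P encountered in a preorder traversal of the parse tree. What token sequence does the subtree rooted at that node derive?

c

[E [E [E [T [F [P c]]]] ** [T [T [F [P c]]] - [F [P c]]]] ** [T [T [F [P c]]] - [F [P c]]]]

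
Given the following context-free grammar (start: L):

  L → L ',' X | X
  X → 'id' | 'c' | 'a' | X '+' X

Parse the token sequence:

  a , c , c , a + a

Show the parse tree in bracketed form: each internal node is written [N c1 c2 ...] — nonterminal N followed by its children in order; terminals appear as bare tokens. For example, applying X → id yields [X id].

[L [L [L [L [X a]] , [X c]] , [X c]] , [X [X a] + [X a]]]

L
L , X
L , X , X
L , X , X , X
X , X , X , X
a , X , X , X
a , c , X , X
a , c , c , X
a , c , c , X + X
a , c , c , a + X
a , c , c , a + a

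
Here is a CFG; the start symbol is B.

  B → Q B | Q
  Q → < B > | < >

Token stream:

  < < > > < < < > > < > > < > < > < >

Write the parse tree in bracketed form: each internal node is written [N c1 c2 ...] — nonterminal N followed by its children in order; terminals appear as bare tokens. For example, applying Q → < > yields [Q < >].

B
Q B
< B > B
< Q > B
< < > > B
< < > > Q B
< < > > < B > B
< < > > < Q B > B
< < > > < < B > B > B
< < > > < < Q > B > B
< < > > < < < > > B > B
< < > > < < < > > Q > B
< < > > < < < > > < > > B
< < > > < < < > > < > > Q B
< < > > < < < > > < > > < > B
< < > > < < < > > < > > < > Q B
< < > > < < < > > < > > < > < > B
< < > > < < < > > < > > < > < > Q
< < > > < < < > > < > > < > < > < >

[B [Q < [B [Q < >]] >] [B [Q < [B [Q < [B [Q < >]] >] [B [Q < >]]] >] [B [Q < >] [B [Q < >] [B [Q < >]]]]]]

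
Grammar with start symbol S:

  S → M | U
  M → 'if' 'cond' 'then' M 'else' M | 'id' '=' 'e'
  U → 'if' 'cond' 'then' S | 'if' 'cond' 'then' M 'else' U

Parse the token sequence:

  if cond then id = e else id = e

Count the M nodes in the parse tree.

3

[S [M if cond then [M id = e] else [M id = e]]]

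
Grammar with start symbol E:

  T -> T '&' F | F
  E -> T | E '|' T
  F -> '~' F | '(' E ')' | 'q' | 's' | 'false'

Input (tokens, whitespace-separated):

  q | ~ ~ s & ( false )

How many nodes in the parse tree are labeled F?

6

[E [E [T [F q]]] | [T [T [F ~ [F ~ [F s]]]] & [F ( [E [T [F false]]] )]]]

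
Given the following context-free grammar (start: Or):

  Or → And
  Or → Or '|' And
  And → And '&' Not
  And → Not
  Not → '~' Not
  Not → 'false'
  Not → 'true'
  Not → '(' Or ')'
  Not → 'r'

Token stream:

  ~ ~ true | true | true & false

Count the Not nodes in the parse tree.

6

[Or [Or [Or [And [Not ~ [Not ~ [Not true]]]]] | [And [Not true]]] | [And [And [Not true]] & [Not false]]]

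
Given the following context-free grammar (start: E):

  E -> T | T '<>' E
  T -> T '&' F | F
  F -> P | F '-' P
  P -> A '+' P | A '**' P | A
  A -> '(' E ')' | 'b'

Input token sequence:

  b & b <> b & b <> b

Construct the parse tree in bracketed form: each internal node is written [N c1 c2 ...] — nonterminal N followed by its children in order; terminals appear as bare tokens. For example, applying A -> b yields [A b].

[E [T [T [F [P [A b]]]] & [F [P [A b]]]] <> [E [T [T [F [P [A b]]]] & [F [P [A b]]]] <> [E [T [F [P [A b]]]]]]]

E
T <> E
T & F <> E
F & F <> E
P & F <> E
A & F <> E
b & F <> E
b & P <> E
b & A <> E
b & b <> E
b & b <> T <> E
b & b <> T & F <> E
b & b <> F & F <> E
b & b <> P & F <> E
b & b <> A & F <> E
b & b <> b & F <> E
b & b <> b & P <> E
b & b <> b & A <> E
b & b <> b & b <> E
b & b <> b & b <> T
b & b <> b & b <> F
b & b <> b & b <> P
b & b <> b & b <> A
b & b <> b & b <> b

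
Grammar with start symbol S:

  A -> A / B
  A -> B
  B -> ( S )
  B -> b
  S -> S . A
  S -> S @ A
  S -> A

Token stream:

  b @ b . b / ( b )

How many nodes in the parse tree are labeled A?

5

[S [S [S [A [B b]]] @ [A [B b]]] . [A [A [B b]] / [B ( [S [A [B b]]] )]]]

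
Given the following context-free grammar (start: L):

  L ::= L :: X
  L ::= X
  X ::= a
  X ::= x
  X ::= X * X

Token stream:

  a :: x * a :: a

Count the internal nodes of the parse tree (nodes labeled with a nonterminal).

8

[L [L [L [X a]] :: [X [X x] * [X a]]] :: [X a]]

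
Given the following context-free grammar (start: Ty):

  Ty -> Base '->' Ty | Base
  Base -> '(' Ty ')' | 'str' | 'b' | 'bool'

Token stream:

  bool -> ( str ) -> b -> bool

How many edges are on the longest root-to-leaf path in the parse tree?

[Ty [Base bool] -> [Ty [Base ( [Ty [Base str]] )] -> [Ty [Base b] -> [Ty [Base bool]]]]]

5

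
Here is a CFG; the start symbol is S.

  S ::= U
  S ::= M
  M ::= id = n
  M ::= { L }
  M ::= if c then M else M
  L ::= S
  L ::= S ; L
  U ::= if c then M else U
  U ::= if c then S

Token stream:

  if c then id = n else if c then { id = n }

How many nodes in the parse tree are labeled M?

3

[S [U if c then [M id = n] else [U if c then [S [M { [L [S [M id = n]]] }]]]]]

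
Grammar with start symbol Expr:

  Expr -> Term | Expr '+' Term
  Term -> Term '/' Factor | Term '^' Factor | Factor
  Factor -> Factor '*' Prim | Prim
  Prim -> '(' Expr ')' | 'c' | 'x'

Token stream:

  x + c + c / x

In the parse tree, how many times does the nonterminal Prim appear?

[Expr [Expr [Expr [Term [Factor [Prim x]]]] + [Term [Factor [Prim c]]]] + [Term [Term [Factor [Prim c]]] / [Factor [Prim x]]]]

4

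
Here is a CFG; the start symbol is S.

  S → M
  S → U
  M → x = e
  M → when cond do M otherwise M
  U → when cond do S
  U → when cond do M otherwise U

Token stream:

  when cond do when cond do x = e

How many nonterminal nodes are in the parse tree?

6

[S [U when cond do [S [U when cond do [S [M x = e]]]]]]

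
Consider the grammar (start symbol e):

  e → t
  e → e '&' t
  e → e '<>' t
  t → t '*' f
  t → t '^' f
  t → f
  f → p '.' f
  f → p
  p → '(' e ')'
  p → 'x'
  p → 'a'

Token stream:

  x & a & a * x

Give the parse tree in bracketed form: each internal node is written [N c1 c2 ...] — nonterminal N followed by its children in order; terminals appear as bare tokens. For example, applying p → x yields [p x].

[e [e [e [t [f [p x]]]] & [t [f [p a]]]] & [t [t [f [p a]]] * [f [p x]]]]

e
e & t
e & t & t
t & t & t
f & t & t
p & t & t
x & t & t
x & f & t
x & p & t
x & a & t
x & a & t * f
x & a & f * f
x & a & p * f
x & a & a * f
x & a & a * p
x & a & a * x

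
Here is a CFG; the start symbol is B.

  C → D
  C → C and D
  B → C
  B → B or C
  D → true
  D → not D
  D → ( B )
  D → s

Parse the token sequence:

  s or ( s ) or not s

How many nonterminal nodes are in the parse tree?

[B [B [B [C [D s]]] or [C [D ( [B [C [D s]]] )]]] or [C [D not [D s]]]]

13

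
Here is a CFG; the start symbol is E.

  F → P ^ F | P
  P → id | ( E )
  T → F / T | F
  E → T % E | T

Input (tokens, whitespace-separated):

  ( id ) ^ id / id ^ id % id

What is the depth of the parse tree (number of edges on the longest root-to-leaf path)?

[E [T [F [P ( [E [T [F [P id]]]] )] ^ [F [P id]]] / [T [F [P id] ^ [F [P id]]]]] % [E [T [F [P id]]]]]

8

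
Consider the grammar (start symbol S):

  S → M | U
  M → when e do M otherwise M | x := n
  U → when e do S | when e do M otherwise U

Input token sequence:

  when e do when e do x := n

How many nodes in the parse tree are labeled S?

3

[S [U when e do [S [U when e do [S [M x := n]]]]]]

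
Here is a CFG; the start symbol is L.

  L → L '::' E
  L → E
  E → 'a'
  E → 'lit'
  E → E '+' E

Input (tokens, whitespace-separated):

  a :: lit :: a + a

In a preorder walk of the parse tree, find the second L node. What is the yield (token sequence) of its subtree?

[L [L [L [E a]] :: [E lit]] :: [E [E a] + [E a]]]

a :: lit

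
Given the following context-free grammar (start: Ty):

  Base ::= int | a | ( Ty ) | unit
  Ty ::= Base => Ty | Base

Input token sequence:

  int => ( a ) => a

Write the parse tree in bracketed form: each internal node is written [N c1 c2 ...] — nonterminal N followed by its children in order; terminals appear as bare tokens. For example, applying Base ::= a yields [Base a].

[Ty [Base int] => [Ty [Base ( [Ty [Base a]] )] => [Ty [Base a]]]]

Ty
Base => Ty
int => Ty
int => Base => Ty
int => ( Ty ) => Ty
int => ( Base ) => Ty
int => ( a ) => Ty
int => ( a ) => Base
int => ( a ) => a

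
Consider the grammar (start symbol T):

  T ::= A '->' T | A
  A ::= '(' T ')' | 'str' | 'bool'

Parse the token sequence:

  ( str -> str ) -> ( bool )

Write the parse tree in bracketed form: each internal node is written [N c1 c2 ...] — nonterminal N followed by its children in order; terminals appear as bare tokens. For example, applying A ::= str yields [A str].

[T [A ( [T [A str] -> [T [A str]]] )] -> [T [A ( [T [A bool]] )]]]

T
A -> T
( T ) -> T
( A -> T ) -> T
( str -> T ) -> T
( str -> A ) -> T
( str -> str ) -> T
( str -> str ) -> A
( str -> str ) -> ( T )
( str -> str ) -> ( A )
( str -> str ) -> ( bool )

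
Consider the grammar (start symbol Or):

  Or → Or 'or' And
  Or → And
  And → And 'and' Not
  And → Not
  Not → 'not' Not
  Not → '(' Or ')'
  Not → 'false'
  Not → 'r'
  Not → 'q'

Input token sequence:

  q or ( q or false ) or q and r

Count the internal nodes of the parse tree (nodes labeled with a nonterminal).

[Or [Or [Or [And [Not q]]] or [And [Not ( [Or [Or [And [Not q]]] or [And [Not false]]] )]]] or [And [And [Not q]] and [Not r]]]

17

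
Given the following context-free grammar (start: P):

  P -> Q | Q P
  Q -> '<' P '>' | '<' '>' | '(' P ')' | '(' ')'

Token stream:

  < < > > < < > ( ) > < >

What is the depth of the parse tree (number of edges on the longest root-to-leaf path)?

[P [Q < [P [Q < >]] >] [P [Q < [P [Q < >] [P [Q ( )]]] >] [P [Q < >]]]]

6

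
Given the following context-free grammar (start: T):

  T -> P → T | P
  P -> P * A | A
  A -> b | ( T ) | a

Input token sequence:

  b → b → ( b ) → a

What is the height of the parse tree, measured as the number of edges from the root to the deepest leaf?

[T [P [A b]] → [T [P [A b]] → [T [P [A ( [T [P [A b]]] )]] → [T [P [A a]]]]]]

8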